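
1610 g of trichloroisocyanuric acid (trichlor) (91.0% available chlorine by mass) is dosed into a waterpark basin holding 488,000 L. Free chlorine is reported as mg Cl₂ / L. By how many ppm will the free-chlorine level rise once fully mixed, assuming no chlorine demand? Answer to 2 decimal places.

3.00 ppm

Available chlorine delivered: 1610 g × 0.91 = 1465 g as Cl₂.
Concentration rise: 1465 g / 488,000 L = 3.002 mg/L = 3.00 ppm.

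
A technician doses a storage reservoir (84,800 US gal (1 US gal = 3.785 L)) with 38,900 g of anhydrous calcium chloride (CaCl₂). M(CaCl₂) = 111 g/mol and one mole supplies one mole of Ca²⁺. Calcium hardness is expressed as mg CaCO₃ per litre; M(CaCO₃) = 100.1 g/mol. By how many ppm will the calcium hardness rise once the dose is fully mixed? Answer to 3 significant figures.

109 ppm

Volume: 84,800 US gal × 3.785 L/gal = 320,968 L.
Moles of Ca²⁺: 38,900 g ÷ 111 g/mol = 350.5 mol.
As CaCO₃: 350.5 mol × 100.1 g/mol = 35,080 g.
Rise: 35,080 g / 320,968 L × 1000 = 109.3 mg/L.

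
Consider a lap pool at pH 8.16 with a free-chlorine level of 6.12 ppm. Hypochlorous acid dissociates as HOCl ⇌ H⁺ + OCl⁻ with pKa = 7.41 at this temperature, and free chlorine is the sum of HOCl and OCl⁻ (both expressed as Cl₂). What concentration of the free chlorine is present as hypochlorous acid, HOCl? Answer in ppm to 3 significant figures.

[OCl⁻]/[HOCl] = 10^(pH − pKa) = 10^(8.16 − 7.41) = 10^0.75 = 5.623.
Fraction as HOCl = 1 / (1 + 5.623) = 0.151.
HOCl = 0.151 × 6.12 ppm = 0.924 ppm.

0.924 ppm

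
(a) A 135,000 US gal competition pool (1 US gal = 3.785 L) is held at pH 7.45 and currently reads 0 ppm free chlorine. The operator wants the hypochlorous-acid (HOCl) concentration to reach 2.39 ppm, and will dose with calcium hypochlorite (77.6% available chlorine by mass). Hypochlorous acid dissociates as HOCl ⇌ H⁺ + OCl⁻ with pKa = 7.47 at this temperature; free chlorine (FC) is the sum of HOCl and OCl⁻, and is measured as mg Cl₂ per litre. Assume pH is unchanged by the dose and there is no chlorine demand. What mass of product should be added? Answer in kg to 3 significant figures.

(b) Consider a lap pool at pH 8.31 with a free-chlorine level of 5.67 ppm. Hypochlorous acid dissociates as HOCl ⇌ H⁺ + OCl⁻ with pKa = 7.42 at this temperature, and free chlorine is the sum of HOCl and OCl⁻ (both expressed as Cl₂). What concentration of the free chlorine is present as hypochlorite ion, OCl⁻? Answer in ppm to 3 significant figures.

(a) 3.08 kg; (b) 5.02 ppm

(a) Volume: 135,000 US gal × 3.785 L/gal = 510,975 L.
(a) [OCl⁻]/[HOCl] = 10^(pH − pKa) = 10^(7.45 − 7.47) = 0.955; fraction as HOCl = 1/(1 + 0.955) = 0.5115.
(a) Free chlorine required for 2.39 ppm HOCl: 2.39 / 0.5115 = 4.672 ppm.
(a) FC to add: 4.672 − 0 = 4.672 mg/L as Cl₂.
(a) Cl₂ equivalent: 4.672 mg/L × 510,975 L = 2387 g.
(a) Product at 77.6% available Cl: 2387 / 0.776 = 3077 g.

(b) [OCl⁻]/[HOCl] = 10^(pH − pKa) = 10^(8.31 − 7.42) = 10^0.89 = 7.762.
(b) Fraction as HOCl = 1 / (1 + 7.762) = 0.1141.
(b) OCl⁻ = (1 − 0.1141) × 5.67 ppm = 5.023 ppm.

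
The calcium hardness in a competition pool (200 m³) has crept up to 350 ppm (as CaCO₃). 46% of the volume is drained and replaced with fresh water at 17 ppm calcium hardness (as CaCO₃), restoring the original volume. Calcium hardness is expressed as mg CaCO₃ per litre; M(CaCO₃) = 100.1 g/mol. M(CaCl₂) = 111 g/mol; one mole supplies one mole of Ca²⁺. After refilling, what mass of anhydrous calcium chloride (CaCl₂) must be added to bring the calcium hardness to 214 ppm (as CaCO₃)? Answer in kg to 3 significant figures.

3.81 kg

Volume: 200 m³ = 200,000 L.
After draining 46% and refilling: 350 × 0.54 + 17 × 0.46 = 196.82 ppm.
Deficit to target: 214 − 196.82 = 17.18 mg/L.
As CaCO₃: 17.18 mg/L × 200,000 L = 3436 g; ÷ 100.1 = 34.33 mol Ca²⁺.
Mass: 34.33 × 111 = 3810 g.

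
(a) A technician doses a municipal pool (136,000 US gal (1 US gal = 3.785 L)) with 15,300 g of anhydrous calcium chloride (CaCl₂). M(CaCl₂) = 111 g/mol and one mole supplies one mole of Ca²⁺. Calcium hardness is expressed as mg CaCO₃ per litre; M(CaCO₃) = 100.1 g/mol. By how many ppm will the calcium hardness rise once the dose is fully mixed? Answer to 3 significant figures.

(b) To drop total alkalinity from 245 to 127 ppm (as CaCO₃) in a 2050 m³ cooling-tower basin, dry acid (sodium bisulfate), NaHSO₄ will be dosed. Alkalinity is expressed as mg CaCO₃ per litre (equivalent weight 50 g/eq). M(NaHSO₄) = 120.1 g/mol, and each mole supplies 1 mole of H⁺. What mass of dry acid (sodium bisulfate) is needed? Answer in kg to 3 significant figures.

(a) Volume: 136,000 US gal × 3.785 L/gal = 514,760 L.
(a) Moles of Ca²⁺: 15,300 g ÷ 111 g/mol = 137.8 mol.
(a) As CaCO₃: 137.8 mol × 100.1 g/mol = 13,800 g.
(a) Rise: 13,800 g / 514,760 L × 1000 = 26.8 mg/L.

(b) Volume: 2050 m³ = 2,050,000 L.
(b) Alkalinity to neutralize: (245 − 127) = 118 mg/L as CaCO₃ × 2,050,000 L = 241,900 g as CaCO₃.
(b) Equivalents of H⁺ required: 241,900 ÷ 50 g/eq = 4838 eq = 4838 mol NaHSO₄.
(b) Mass of NaHSO₄: 4838 × 120.1 = 581,000 g.

(a) 26.8 ppm; (b) 581 kg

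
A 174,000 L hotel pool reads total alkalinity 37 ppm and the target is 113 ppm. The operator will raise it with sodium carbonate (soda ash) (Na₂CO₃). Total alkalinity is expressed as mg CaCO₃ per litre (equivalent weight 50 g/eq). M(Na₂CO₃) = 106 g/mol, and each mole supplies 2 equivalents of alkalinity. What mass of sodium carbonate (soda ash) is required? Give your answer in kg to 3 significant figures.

Alkalinity to add: (113 − 37) = 76 mg/L as CaCO₃ × 174,000 L = 13,220 g as CaCO₃.
Equivalents: 13,220 g ÷ 50 g/eq = 264.5 eq.
Each mole of Na₂CO₃ supplies 2 eq, so 264.5 / 2 = 132.2 mol.
Mass: 132.2 mol × 106 g/mol = 14,020 g.

14.0 kg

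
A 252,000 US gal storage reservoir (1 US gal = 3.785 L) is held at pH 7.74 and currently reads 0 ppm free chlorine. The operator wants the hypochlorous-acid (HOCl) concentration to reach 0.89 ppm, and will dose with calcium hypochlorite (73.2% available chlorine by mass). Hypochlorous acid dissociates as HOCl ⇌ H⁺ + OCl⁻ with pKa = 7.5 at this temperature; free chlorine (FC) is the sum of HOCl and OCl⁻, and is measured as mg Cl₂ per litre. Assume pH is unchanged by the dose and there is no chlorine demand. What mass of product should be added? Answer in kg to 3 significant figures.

3.18 kg

Volume: 252,000 US gal × 3.785 L/gal = 953,820 L.
[OCl⁻]/[HOCl] = 10^(pH − pKa) = 10^(7.74 − 7.5) = 1.738; fraction as HOCl = 1/(1 + 1.738) = 0.3653.
Free chlorine required for 0.89 ppm HOCl: 0.89 / 0.3653 = 2.437 ppm.
FC to add: 2.437 − 0 = 2.437 mg/L as Cl₂.
Cl₂ equivalent: 2.437 mg/L × 953,820 L = 2324 g.
Product at 73.2% available Cl: 2324 / 0.732 = 3175 g.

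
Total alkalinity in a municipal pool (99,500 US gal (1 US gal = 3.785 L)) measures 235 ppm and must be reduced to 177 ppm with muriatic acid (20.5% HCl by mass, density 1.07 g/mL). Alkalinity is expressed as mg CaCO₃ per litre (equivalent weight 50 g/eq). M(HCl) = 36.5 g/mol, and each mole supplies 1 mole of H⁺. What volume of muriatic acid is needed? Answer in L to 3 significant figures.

72.7 L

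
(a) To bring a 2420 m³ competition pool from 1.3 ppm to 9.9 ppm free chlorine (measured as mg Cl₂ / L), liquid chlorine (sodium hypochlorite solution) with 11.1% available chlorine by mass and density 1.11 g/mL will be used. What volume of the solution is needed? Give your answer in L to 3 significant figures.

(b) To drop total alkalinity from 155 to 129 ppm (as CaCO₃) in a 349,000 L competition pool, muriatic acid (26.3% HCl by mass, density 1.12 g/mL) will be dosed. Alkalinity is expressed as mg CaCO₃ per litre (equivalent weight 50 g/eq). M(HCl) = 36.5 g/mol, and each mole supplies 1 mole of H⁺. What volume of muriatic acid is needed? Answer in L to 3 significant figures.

(a) Volume: 2420 m³ = 2,420,000 L.
(a) Chlorine deficit: 9.9 − 1.3 = 8.6 ppm = 8.6 mg/L as Cl₂.
(a) Cl₂ equivalent needed: 8.6 mg/L × 2,420,000 L = 20,810,000 mg = 20,810 g.
(a) Product at 11.1% available chlorine: 20,810 / 0.111 = 187,500 g.
(a) Volume at density 1.11 g/mL: 187,500 g ÷ 1.11 g/mL = 168,900 mL.

(b) Alkalinity to neutralize: (155 − 129) = 26 mg/L as CaCO₃ × 349,000 L = 9074 g as CaCO₃.
(b) Equivalents of H⁺ required: 9074 ÷ 50 g/eq = 181.5 eq = 181.5 mol HCl.
(b) Mass of HCl: 181.5 × 36.5 = 6624 g.
(b) Mass of 26.3% solution: 6624 / 0.263 = 25,190 g.
(b) Volume: 25,190 g ÷ 1.12 g/mL = 22,490 mL.

(a) 169 L; (b) 22.5 L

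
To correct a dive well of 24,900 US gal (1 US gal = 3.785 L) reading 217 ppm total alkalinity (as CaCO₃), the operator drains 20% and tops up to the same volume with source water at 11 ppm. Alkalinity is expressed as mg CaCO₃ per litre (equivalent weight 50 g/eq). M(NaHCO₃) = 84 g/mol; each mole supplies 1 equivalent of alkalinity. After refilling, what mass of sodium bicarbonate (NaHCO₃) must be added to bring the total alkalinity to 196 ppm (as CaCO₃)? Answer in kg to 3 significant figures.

Volume: 24,900 US gal × 3.785 L/gal = 94,246 L.
After draining 20% and refilling: 217 × 0.80 + 11 × 0.20 = 175.8 ppm.
Deficit to target: 196 − 175.8 = 20.2 mg/L.
As CaCO₃: 20.2 mg/L × 94,246 L = 1904 g; ÷ 50 g/eq ÷ 1 = 38.08 mol NaHCO₃.
Mass: 38.08 × 84 = 3198 g.

3.20 kg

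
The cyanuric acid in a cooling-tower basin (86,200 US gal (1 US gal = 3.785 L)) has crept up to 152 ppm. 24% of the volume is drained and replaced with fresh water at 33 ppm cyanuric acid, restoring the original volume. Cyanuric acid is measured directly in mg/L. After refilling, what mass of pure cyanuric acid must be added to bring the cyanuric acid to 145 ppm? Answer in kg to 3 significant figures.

7.03 kg

Volume: 86,200 US gal × 3.785 L/gal = 326,267 L.
After draining 24% and refilling: 152 × 0.76 + 33 × 0.24 = 123.44 ppm.
Deficit to target: 145 − 123.44 = 21.56 mg/L.
Mass: 21.56 mg/L × 326,267 L = 7034 g cyanuric acid.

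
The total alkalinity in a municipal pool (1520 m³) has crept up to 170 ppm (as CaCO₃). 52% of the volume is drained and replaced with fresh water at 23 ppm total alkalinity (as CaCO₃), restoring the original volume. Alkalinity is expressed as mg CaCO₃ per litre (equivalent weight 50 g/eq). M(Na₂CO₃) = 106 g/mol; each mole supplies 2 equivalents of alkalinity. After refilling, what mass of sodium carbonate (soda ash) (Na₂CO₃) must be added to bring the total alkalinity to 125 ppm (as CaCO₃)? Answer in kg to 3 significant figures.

Volume: 1520 m³ = 1,520,000 L.
After draining 52% and refilling: 170 × 0.48 + 23 × 0.52 = 93.56 ppm.
Deficit to target: 125 − 93.56 = 31.44 mg/L.
As CaCO₃: 31.44 mg/L × 1,520,000 L = 47,790 g; ÷ 50 g/eq ÷ 2 = 477.9 mol Na₂CO₃.
Mass: 477.9 × 106 = 50,660 g.

50.7 kg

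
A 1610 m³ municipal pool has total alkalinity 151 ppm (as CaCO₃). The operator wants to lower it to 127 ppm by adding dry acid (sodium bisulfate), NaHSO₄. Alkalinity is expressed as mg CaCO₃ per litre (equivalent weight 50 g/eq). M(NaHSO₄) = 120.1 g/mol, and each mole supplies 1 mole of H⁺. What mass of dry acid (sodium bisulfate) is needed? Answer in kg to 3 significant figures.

92.8 kg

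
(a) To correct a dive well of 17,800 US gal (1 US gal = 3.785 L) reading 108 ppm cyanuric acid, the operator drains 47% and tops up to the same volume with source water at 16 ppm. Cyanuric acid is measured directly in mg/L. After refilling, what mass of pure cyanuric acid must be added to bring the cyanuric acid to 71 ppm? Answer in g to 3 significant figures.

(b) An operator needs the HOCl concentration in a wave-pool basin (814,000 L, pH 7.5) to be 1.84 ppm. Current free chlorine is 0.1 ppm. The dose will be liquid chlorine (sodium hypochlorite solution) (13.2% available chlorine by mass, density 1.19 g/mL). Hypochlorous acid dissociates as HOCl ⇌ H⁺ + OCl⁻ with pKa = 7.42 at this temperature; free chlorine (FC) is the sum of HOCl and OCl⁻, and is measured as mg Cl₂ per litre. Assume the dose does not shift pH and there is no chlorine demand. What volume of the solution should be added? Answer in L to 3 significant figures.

(a) Volume: 17,800 US gal × 3.785 L/gal = 67,373 L.
(a) After draining 47% and refilling: 108 × 0.53 + 16 × 0.47 = 64.76 ppm.
(a) Deficit to target: 71 − 64.76 = 6.24 mg/L.
(a) Mass: 6.24 mg/L × 67,373 L = 420.4 g cyanuric acid.

(b) [OCl⁻]/[HOCl] = 10^(pH − pKa) = 10^(7.5 − 7.42) = 1.202; fraction as HOCl = 1/(1 + 1.202) = 0.4541.
(b) Free chlorine required for 1.84 ppm HOCl: 1.84 / 0.4541 = 4.052 ppm.
(b) FC to add: 4.052 − 0.1 = 3.952 mg/L as Cl₂.
(b) Cl₂ equivalent: 3.952 mg/L × 814,000 L = 3217 g.
(b) Product at 13.2% available Cl: 3217 / 0.132 = 24,370 g.
(b) Volume: 24,370 g ÷ 1.19 g/mL = 20,480 mL.

(a) 420 g; (b) 20.5 L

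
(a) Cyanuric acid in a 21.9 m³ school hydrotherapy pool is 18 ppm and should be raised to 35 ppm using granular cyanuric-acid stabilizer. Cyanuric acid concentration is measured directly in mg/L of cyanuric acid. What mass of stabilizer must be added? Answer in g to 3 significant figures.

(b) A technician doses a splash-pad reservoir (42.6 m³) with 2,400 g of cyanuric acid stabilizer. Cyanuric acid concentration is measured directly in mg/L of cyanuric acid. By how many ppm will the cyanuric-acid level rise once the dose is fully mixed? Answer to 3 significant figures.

(a) Volume: 21.9 m³ = 21,900 L.
(a) CYA to add: (35 − 18) = 17 mg/L × 21,900 L = 372.3 g cyanuric acid.

(b) Volume: 42.6 m³ = 42,600 L.
(b) Rise: 2,400 g / 42,600 L × 1000 = 56.34 mg/L.

(a) 372 g; (b) 56.3 ppm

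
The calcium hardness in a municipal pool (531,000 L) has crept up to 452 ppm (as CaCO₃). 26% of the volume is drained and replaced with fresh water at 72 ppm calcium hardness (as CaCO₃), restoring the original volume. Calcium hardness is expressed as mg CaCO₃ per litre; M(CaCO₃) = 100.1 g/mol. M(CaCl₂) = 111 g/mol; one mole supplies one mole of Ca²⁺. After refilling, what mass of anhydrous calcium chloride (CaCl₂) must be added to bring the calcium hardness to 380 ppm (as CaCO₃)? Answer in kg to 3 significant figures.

After draining 26% and refilling: 452 × 0.74 + 72 × 0.26 = 353.2 ppm.
Deficit to target: 380 − 353.2 = 26.8 mg/L.
As CaCO₃: 26.8 mg/L × 531,000 L = 14,230 g; ÷ 100.1 = 142.2 mol Ca²⁺.
Mass: 142.2 × 111 = 15,780 g.

15.8 kg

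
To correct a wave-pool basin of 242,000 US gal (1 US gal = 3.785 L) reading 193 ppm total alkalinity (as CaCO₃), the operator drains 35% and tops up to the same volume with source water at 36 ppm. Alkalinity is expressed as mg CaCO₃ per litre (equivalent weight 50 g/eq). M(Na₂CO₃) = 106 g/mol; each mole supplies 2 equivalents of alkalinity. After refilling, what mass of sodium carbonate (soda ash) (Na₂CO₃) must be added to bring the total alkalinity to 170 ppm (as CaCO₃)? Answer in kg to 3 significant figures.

Volume: 242,000 US gal × 3.785 L/gal = 915,970 L.
After draining 35% and refilling: 193 × 0.65 + 36 × 0.35 = 138.05 ppm.
Deficit to target: 170 − 138.05 = 31.95 mg/L.
As CaCO₃: 31.95 mg/L × 915,970 L = 29,270 g; ÷ 50 g/eq ÷ 2 = 292.7 mol Na₂CO₃.
Mass: 292.7 × 106 = 31,020 g.

31.0 kg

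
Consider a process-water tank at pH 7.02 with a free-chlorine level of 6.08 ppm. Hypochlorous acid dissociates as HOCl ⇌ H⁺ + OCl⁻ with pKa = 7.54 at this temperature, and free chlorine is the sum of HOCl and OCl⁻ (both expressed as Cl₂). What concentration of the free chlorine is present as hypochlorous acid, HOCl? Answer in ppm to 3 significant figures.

[OCl⁻]/[HOCl] = 10^(pH − pKa) = 10^(7.02 − 7.54) = 10^-0.52 = 0.302.
Fraction as HOCl = 1 / (1 + 0.302) = 0.7681.
HOCl = 0.7681 × 6.08 ppm = 4.67 ppm.

4.67 ppm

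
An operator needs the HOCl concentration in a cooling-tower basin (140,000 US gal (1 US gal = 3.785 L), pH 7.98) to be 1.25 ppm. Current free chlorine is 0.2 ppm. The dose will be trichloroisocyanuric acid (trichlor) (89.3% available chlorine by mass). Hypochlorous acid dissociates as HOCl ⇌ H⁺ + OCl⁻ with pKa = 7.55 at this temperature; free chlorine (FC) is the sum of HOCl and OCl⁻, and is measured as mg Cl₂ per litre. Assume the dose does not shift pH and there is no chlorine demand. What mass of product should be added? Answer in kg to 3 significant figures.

2.62 kg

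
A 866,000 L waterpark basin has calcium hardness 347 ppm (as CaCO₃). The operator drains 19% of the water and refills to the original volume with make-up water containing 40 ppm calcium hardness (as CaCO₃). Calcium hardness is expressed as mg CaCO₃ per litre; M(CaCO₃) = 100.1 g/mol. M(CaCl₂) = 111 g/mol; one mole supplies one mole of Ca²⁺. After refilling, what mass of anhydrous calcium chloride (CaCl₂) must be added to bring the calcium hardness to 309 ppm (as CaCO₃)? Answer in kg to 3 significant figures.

19.5 kg

After draining 19% and refilling: 347 × 0.81 + 40 × 0.19 = 288.67 ppm.
Deficit to target: 309 − 288.67 = 20.33 mg/L.
As CaCO₃: 20.33 mg/L × 866,000 L = 17,610 g; ÷ 100.1 = 175.9 mol Ca²⁺.
Mass: 175.9 × 111 = 19,520 g.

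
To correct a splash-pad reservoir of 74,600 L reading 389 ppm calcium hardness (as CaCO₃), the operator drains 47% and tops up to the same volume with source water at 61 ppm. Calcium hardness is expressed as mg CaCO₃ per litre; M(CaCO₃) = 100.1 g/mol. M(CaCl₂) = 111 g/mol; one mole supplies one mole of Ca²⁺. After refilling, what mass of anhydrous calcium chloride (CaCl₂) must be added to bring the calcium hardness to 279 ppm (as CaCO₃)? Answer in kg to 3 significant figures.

3.65 kg

After draining 47% and refilling: 389 × 0.53 + 61 × 0.47 = 234.84 ppm.
Deficit to target: 279 − 234.84 = 44.16 mg/L.
As CaCO₃: 44.16 mg/L × 74,600 L = 3294 g; ÷ 100.1 = 32.91 mol Ca²⁺.
Mass: 32.91 × 111 = 3653 g.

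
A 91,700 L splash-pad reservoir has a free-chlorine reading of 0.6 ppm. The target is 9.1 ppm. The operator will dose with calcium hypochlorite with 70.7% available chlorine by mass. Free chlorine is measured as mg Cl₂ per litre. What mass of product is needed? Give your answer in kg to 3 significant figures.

1.10 kg

Chlorine deficit: 9.1 − 0.6 = 8.5 ppm = 8.5 mg/L as Cl₂.
Cl₂ equivalent needed: 8.5 mg/L × 91,700 L = 779,400 mg = 779.5 g.
Product at 70.7% available chlorine: 779.5 / 0.707 = 1102 g.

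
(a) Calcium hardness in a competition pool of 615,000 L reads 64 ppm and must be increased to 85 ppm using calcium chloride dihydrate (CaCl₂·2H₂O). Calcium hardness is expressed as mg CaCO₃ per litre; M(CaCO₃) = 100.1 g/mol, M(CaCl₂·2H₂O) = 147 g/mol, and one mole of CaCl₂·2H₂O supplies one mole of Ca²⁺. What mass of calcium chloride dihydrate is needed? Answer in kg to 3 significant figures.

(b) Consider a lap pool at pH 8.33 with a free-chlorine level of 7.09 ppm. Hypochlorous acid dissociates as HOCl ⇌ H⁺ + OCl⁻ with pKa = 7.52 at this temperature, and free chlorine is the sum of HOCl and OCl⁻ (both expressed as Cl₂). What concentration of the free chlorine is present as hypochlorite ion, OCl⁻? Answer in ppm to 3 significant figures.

(a) 19.0 kg; (b) 6.14 ppm

(a) Hardness to add: (85 − 64) = 21 mg/L as CaCO₃ × 615,000 L = 12,920 g as CaCO₃.
(a) Moles of Ca²⁺ (1 mol Ca²⁺ ≡ 1 mol CaCO₃): 12,920 / 100.1 g/mol = 129 mol.
(a) Mass of CaCl₂·2H₂O: 129 × 147 = 18,970 g.

(b) [OCl⁻]/[HOCl] = 10^(pH − pKa) = 10^(8.33 − 7.52) = 10^0.81 = 6.457.
(b) Fraction as HOCl = 1 / (1 + 6.457) = 0.1341.
(b) OCl⁻ = (1 − 0.1341) × 7.09 ppm = 6.139 ppm.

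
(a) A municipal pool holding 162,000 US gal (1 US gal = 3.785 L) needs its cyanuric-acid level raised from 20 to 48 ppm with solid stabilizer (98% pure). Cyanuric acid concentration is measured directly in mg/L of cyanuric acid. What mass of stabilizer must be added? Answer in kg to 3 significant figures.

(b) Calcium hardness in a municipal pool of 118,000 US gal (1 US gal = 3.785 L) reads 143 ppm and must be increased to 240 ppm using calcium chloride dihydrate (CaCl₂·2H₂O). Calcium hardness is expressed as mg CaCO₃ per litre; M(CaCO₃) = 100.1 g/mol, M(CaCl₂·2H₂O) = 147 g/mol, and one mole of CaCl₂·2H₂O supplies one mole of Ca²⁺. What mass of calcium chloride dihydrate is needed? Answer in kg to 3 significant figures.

(a) Volume: 162,000 US gal × 3.785 L/gal = 613,170 L.
(a) CYA to add: (48 − 20) = 28 mg/L × 613,170 L = 17,170 g cyanuric acid.
(a) At 98% purity: 17,170 / 0.98 = 17,520 g product.

(b) Volume: 118,000 US gal × 3.785 L/gal = 446,630 L.
(b) Hardness to add: (240 − 143) = 97 mg/L as CaCO₃ × 446,630 L = 43,320 g as CaCO₃.
(b) Moles of Ca²⁺ (1 mol Ca²⁺ ≡ 1 mol CaCO₃): 43,320 / 100.1 g/mol = 432.8 mol.
(b) Mass of CaCl₂·2H₂O: 432.8 × 147 = 63,620 g.

(a) 17.5 kg; (b) 63.6 kg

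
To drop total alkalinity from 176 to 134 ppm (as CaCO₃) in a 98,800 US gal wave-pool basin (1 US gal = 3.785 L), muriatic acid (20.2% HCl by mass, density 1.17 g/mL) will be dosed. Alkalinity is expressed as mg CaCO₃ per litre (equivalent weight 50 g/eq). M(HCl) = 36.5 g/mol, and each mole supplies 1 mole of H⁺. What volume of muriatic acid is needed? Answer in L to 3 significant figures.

Volume: 98,800 US gal × 3.785 L/gal = 373,958 L.
Alkalinity to neutralize: (176 − 134) = 42 mg/L as CaCO₃ × 373,958 L = 15,710 g as CaCO₃.
Equivalents of H⁺ required: 15,710 ÷ 50 g/eq = 314.1 eq = 314.1 mol HCl.
Mass of HCl: 314.1 × 36.5 = 11,470 g.
Mass of 20.2% solution: 11,470 / 0.202 = 56,760 g.
Volume: 56,760 g ÷ 1.17 g/mL = 48,510 mL.

48.5 L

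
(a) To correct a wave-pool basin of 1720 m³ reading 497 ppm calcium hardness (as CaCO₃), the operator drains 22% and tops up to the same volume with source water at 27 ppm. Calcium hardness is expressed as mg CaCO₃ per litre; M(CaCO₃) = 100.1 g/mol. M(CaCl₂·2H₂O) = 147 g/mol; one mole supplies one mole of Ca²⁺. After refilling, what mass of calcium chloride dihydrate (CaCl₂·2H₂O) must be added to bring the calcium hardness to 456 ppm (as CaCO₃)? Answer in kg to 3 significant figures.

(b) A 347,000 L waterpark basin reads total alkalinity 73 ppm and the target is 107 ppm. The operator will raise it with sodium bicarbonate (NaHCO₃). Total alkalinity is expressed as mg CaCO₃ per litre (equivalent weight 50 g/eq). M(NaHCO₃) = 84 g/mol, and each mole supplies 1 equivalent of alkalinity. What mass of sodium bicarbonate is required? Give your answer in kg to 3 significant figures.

(a) 158 kg; (b) 19.8 kg

(a) Volume: 1720 m³ = 1,720,000 L.
(a) After draining 22% and refilling: 497 × 0.78 + 27 × 0.22 = 393.6 ppm.
(a) Deficit to target: 456 − 393.6 = 62.4 mg/L.
(a) As CaCO₃: 62.4 mg/L × 1,720,000 L = 107,300 g; ÷ 100.1 = 1072 mol Ca²⁺.
(a) Mass: 1072 × 147 = 157,600 g.

(b) Alkalinity to add: (107 − 73) = 34 mg/L as CaCO₃ × 347,000 L = 11,800 g as CaCO₃.
(b) Equivalents: 11,800 g ÷ 50 g/eq = 236 eq.
(b) NaHCO₃ supplies 1 eq per mole → 236 mol.
(b) Mass: 236 mol × 84 g/mol = 19,820 g.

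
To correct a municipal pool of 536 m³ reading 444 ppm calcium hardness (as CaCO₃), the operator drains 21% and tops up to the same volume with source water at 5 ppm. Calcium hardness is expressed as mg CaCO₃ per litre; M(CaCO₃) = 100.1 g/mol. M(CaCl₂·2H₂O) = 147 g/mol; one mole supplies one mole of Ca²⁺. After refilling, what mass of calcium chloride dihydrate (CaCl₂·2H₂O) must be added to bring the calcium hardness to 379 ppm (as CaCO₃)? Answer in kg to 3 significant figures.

21.4 kg

Volume: 536 m³ = 536,000 L.
After draining 21% and refilling: 444 × 0.79 + 5 × 0.21 = 351.81 ppm.
Deficit to target: 379 − 351.81 = 27.19 mg/L.
As CaCO₃: 27.19 mg/L × 536,000 L = 14,570 g; ÷ 100.1 = 145.6 mol Ca²⁺.
Mass: 145.6 × 147 = 21,400 g.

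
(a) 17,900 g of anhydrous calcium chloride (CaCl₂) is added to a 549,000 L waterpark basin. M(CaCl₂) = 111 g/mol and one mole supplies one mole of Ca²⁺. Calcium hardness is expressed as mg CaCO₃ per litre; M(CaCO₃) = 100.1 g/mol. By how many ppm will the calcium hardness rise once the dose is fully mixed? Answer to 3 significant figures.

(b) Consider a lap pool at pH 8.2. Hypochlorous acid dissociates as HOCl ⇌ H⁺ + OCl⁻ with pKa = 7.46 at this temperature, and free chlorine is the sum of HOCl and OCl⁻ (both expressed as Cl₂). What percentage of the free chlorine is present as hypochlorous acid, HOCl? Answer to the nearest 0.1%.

(a) 29.4 ppm; (b) 15.4%

(a) Moles of Ca²⁺: 17,900 g ÷ 111 g/mol = 161.3 mol.
(a) As CaCO₃: 161.3 mol × 100.1 g/mol = 16,140 g.
(a) Rise: 16,140 g / 549,000 L × 1000 = 29.4 mg/L.

(b) [OCl⁻]/[HOCl] = 10^(pH − pKa) = 10^(8.2 − 7.46) = 10^0.74 = 5.495.
(b) Fraction as HOCl = 1 / (1 + 5.495) = 0.154.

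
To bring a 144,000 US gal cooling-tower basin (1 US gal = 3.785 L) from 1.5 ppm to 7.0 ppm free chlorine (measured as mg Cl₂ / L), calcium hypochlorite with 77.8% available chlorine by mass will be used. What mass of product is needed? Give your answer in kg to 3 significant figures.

3.85 kg

Volume: 144,000 US gal × 3.785 L/gal = 545,040 L.
Chlorine deficit: 7.0 − 1.5 = 5.5 ppm = 5.5 mg/L as Cl₂.
Cl₂ equivalent needed: 5.5 mg/L × 545,040 L = 2,998,000 mg = 2998 g.
Product at 77.8% available chlorine: 2998 / 0.778 = 3853 g.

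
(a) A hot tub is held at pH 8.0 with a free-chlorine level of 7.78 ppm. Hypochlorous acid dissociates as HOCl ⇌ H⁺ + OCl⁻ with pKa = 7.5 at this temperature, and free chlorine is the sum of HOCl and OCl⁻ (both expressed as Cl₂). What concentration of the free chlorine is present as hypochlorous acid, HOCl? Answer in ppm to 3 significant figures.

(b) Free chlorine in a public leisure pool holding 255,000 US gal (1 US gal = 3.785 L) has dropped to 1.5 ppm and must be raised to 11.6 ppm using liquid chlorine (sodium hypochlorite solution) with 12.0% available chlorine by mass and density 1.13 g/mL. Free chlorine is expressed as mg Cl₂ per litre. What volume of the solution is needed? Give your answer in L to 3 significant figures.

(a) [OCl⁻]/[HOCl] = 10^(pH − pKa) = 10^(8.0 − 7.5) = 10^0.50 = 3.162.
(a) Fraction as HOCl = 1 / (1 + 3.162) = 0.2403.
(a) HOCl = 0.2403 × 7.78 ppm = 1.869 ppm.

(b) Volume: 255,000 US gal × 3.785 L/gal = 965,175 L.
(b) Chlorine deficit: 11.6 − 1.5 = 10.1 ppm = 10.1 mg/L as Cl₂.
(b) Cl₂ equivalent needed: 10.1 mg/L × 965,175 L = 9,748,000 mg = 9748 g.
(b) Product at 12.0% available chlorine: 9748 / 0.12 = 81,240 g.
(b) Volume at density 1.13 g/mL: 81,240 g ÷ 1.13 g/mL = 71,890 mL.

(a) 1.87 ppm; (b) 71.9 L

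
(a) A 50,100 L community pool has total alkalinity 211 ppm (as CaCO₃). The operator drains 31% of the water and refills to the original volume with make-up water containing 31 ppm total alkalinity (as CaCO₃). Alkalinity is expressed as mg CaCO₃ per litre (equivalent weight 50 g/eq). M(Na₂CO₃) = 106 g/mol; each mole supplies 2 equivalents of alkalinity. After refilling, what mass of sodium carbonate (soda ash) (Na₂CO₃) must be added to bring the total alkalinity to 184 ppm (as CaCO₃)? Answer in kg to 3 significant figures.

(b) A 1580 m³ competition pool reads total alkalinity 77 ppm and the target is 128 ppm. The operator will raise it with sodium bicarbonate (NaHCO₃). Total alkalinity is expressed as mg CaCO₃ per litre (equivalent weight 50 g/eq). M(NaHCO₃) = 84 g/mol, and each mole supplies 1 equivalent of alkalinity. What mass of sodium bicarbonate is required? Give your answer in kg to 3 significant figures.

(a) After draining 31% and refilling: 211 × 0.69 + 31 × 0.31 = 155.2 ppm.
(a) Deficit to target: 184 − 155.2 = 28.8 mg/L.
(a) As CaCO₃: 28.8 mg/L × 50,100 L = 1443 g; ÷ 50 g/eq ÷ 2 = 14.43 mol Na₂CO₃.
(a) Mass: 14.43 × 106 = 1529 g.

(b) Volume: 1580 m³ = 1,580,000 L.
(b) Alkalinity to add: (128 − 77) = 51 mg/L as CaCO₃ × 1,580,000 L = 80,580 g as CaCO₃.
(b) Equivalents: 80,580 g ÷ 50 g/eq = 1612 eq.
(b) NaHCO₃ supplies 1 eq per mole → 1612 mol.
(b) Mass: 1612 mol × 84 g/mol = 135,400 g.

(a) 1.53 kg; (b) 135 kg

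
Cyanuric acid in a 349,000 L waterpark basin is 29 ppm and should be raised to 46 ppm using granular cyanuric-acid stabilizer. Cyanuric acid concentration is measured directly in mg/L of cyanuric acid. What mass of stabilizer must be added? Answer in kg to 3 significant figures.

CYA to add: (46 − 29) = 17 mg/L × 349,000 L = 5933 g cyanuric acid.

5.93 kg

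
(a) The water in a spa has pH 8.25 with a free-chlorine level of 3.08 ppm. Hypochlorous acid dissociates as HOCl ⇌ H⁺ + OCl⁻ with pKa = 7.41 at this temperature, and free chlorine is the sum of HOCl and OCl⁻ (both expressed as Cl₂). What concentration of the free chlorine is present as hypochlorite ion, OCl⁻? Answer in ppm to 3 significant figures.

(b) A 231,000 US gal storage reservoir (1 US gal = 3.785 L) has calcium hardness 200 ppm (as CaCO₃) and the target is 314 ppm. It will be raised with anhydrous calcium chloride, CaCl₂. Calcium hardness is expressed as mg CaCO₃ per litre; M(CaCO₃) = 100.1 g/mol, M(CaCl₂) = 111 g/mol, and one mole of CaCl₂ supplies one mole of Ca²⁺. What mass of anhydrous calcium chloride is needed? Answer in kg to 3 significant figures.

(a) [OCl⁻]/[HOCl] = 10^(pH − pKa) = 10^(8.25 − 7.41) = 10^0.84 = 6.918.
(a) Fraction as HOCl = 1 / (1 + 6.918) = 0.1263.
(a) OCl⁻ = (1 − 0.1263) × 3.08 ppm = 2.691 ppm.

(b) Volume: 231,000 US gal × 3.785 L/gal = 874,335 L.
(b) Hardness to add: (314 − 200) = 114 mg/L as CaCO₃ × 874,335 L = 99,670 g as CaCO₃.
(b) Moles of Ca²⁺ (1 mol Ca²⁺ ≡ 1 mol CaCO₃): 99,670 / 100.1 g/mol = 995.7 mol.
(b) Mass of CaCl₂: 995.7 × 111 = 110,500 g.

(a) 2.69 ppm; (b) 111 kg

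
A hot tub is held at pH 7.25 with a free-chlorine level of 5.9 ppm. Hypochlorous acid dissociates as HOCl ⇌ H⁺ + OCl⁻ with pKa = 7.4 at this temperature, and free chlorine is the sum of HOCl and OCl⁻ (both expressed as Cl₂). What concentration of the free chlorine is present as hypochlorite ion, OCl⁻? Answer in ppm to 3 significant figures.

2.45 ppm

[OCl⁻]/[HOCl] = 10^(pH − pKa) = 10^(7.25 − 7.4) = 10^-0.15 = 0.7079.
Fraction as HOCl = 1 / (1 + 0.7079) = 0.5855.
OCl⁻ = (1 − 0.5855) × 5.9 ppm = 2.446 ppm.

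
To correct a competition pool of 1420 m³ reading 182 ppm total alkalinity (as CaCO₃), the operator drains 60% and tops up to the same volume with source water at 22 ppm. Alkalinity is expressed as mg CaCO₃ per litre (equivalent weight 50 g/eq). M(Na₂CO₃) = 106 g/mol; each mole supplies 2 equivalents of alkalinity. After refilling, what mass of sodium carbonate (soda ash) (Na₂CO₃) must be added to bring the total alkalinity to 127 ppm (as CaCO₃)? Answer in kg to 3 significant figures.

Volume: 1420 m³ = 1,420,000 L.
After draining 60% and refilling: 182 × 0.40 + 22 × 0.60 = 86 ppm.
Deficit to target: 127 − 86 = 41 mg/L.
As CaCO₃: 41 mg/L × 1,420,000 L = 58,220 g; ÷ 50 g/eq ÷ 2 = 582.2 mol Na₂CO₃.
Mass: 582.2 × 106 = 61,710 g.

61.7 kg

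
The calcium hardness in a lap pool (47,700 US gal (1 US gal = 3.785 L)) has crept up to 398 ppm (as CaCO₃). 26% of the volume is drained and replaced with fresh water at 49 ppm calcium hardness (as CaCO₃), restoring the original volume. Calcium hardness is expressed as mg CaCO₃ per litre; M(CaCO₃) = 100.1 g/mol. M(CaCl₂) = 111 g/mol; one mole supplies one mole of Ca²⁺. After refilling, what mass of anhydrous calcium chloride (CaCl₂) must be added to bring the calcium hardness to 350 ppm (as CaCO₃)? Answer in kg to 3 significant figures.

8.56 kg

Volume: 47,700 US gal × 3.785 L/gal = 180,544 L.
After draining 26% and refilling: 398 × 0.74 + 49 × 0.26 = 307.26 ppm.
Deficit to target: 350 − 307.26 = 42.74 mg/L.
As CaCO₃: 42.74 mg/L × 180,544 L = 7716 g; ÷ 100.1 = 77.09 mol Ca²⁺.
Mass: 77.09 × 111 = 8557 g.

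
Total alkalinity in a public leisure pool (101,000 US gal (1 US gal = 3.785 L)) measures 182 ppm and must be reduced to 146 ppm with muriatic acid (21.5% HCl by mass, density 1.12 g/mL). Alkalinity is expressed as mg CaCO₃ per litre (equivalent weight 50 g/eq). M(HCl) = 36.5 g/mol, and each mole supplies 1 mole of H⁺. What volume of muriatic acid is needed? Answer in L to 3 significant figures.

41.7 L

Volume: 101,000 US gal × 3.785 L/gal = 382,285 L.
Alkalinity to neutralize: (182 − 146) = 36 mg/L as CaCO₃ × 382,285 L = 13,760 g as CaCO₃.
Equivalents of H⁺ required: 13,760 ÷ 50 g/eq = 275.2 eq = 275.2 mol HCl.
Mass of HCl: 275.2 × 36.5 = 10,050 g.
Mass of 21.5% solution: 10,050 / 0.215 = 46,730 g.
Volume: 46,730 g ÷ 1.12 g/mL = 41,720 mL.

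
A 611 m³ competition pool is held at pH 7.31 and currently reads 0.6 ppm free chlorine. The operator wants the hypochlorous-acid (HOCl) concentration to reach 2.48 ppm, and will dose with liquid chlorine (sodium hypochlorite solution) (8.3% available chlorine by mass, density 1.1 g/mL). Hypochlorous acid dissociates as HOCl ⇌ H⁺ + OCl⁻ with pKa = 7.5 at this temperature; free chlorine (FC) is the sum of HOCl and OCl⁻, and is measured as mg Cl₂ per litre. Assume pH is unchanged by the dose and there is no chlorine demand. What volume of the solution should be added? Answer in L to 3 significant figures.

Volume: 611 m³ = 611,000 L.
[OCl⁻]/[HOCl] = 10^(pH − pKa) = 10^(7.31 − 7.5) = 0.6457; fraction as HOCl = 1/(1 + 0.6457) = 0.6077.
Free chlorine required for 2.48 ppm HOCl: 2.48 / 0.6077 = 4.081 ppm.
FC to add: 4.081 − 0.6 = 3.481 mg/L as Cl₂.
Cl₂ equivalent: 3.481 mg/L × 611,000 L = 2127 g.
Product at 8.3% available Cl: 2127 / 0.083 = 25,630 g.
Volume: 25,630 g ÷ 1.1 g/mL = 23,300 mL.

23.3 L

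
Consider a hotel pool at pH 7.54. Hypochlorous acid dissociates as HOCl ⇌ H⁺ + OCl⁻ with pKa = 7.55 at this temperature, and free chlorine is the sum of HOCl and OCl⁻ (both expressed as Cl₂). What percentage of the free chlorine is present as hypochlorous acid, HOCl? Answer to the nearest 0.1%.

50.6%

[OCl⁻]/[HOCl] = 10^(pH − pKa) = 10^(7.54 − 7.55) = 10^-0.01 = 0.9772.
Fraction as HOCl = 1 / (1 + 0.9772) = 0.5058.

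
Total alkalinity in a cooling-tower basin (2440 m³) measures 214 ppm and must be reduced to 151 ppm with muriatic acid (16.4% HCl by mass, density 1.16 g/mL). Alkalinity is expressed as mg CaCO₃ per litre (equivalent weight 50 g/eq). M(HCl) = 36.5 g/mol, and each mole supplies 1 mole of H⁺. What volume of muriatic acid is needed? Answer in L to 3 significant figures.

Volume: 2440 m³ = 2,440,000 L.
Alkalinity to neutralize: (214 − 151) = 63 mg/L as CaCO₃ × 2,440,000 L = 153,700 g as CaCO₃.
Equivalents of H⁺ required: 153,700 ÷ 50 g/eq = 3074 eq = 3074 mol HCl.
Mass of HCl: 3074 × 36.5 = 112,200 g.
Mass of 16.4% solution: 112,200 / 0.164 = 684,200 g.
Volume: 684,200 g ÷ 1.16 g/mL = 589,900 mL.

590 L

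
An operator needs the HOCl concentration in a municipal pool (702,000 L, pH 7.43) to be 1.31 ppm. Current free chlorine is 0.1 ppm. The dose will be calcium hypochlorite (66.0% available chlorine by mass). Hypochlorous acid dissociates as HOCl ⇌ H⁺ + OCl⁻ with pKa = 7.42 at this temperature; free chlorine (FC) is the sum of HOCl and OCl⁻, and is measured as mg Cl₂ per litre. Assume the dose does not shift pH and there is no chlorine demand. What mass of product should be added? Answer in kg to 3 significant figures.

2.71 kg

[OCl⁻]/[HOCl] = 10^(pH − pKa) = 10^(7.43 − 7.42) = 1.023; fraction as HOCl = 1/(1 + 1.023) = 0.4942.
Free chlorine required for 1.31 ppm HOCl: 1.31 / 0.4942 = 2.651 ppm.
FC to add: 2.651 − 0.1 = 2.551 mg/L as Cl₂.
Cl₂ equivalent: 2.551 mg/L × 702,000 L = 1790 g.
Product at 66.0% available Cl: 1790 / 0.66 = 2713 g.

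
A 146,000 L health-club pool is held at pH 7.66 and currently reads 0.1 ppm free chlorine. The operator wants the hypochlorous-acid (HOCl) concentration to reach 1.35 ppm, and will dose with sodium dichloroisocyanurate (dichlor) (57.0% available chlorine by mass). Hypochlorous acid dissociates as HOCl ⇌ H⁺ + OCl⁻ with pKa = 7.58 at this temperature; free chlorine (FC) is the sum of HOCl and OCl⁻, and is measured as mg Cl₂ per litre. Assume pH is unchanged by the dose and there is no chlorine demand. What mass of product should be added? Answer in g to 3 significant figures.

736 g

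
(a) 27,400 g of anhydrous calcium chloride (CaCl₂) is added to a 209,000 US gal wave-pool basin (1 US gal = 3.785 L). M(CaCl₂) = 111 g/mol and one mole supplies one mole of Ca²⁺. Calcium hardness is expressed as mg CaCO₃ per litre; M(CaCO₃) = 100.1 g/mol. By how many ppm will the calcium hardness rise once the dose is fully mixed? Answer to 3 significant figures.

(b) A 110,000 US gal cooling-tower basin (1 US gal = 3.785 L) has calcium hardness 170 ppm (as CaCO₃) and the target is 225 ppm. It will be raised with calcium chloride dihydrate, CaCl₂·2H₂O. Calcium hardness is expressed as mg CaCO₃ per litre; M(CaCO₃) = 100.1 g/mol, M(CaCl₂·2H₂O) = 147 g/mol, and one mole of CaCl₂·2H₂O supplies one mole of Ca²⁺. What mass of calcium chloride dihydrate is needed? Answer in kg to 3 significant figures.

(a) Volume: 209,000 US gal × 3.785 L/gal = 791,065 L.
(a) Moles of Ca²⁺: 27,400 g ÷ 111 g/mol = 246.8 mol.
(a) As CaCO₃: 246.8 mol × 100.1 g/mol = 24,710 g.
(a) Rise: 24,710 g / 791,065 L × 1000 = 31.24 mg/L.

(b) Volume: 110,000 US gal × 3.785 L/gal = 416,350 L.
(b) Hardness to add: (225 − 170) = 55 mg/L as CaCO₃ × 416,350 L = 22,900 g as CaCO₃.
(b) Moles of Ca²⁺ (1 mol Ca²⁺ ≡ 1 mol CaCO₃): 22,900 / 100.1 g/mol = 228.8 mol.
(b) Mass of CaCl₂·2H₂O: 228.8 × 147 = 33,630 g.

(a) 31.2 ppm; (b) 33.6 kg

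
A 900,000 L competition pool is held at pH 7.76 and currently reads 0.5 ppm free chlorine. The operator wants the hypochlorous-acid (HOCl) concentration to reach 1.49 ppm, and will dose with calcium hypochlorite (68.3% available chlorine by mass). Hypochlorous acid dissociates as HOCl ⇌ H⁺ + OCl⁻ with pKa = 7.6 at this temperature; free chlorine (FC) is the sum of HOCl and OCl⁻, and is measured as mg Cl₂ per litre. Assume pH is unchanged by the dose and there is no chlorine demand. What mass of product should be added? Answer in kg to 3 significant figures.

[OCl⁻]/[HOCl] = 10^(pH − pKa) = 10^(7.76 − 7.6) = 1.445; fraction as HOCl = 1/(1 + 1.445) = 0.4089.
Free chlorine required for 1.49 ppm HOCl: 1.49 / 0.4089 = 3.644 ppm.
FC to add: 3.644 − 0.5 = 3.144 mg/L as Cl₂.
Cl₂ equivalent: 3.144 mg/L × 900,000 L = 2829 g.
Product at 68.3% available Cl: 2829 / 0.683 = 4143 g.

4.14 kg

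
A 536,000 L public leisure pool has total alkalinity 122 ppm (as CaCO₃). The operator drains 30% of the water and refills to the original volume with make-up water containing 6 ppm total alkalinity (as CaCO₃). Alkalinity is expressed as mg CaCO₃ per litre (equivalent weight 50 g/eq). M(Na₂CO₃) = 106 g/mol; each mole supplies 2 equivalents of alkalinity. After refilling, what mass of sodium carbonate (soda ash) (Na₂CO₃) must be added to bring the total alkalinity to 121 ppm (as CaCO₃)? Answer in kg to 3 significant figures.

19.2 kg

After draining 30% and refilling: 122 × 0.70 + 6 × 0.30 = 87.2 ppm.
Deficit to target: 121 − 87.2 = 33.8 mg/L.
As CaCO₃: 33.8 mg/L × 536,000 L = 18,120 g; ÷ 50 g/eq ÷ 2 = 181.2 mol Na₂CO₃.
Mass: 181.2 × 106 = 19,200 g.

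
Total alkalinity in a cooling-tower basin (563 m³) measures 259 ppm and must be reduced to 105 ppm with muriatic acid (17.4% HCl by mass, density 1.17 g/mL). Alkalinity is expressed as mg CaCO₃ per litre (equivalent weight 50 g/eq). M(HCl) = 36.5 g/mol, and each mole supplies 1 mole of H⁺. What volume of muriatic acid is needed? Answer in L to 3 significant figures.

311 L

Volume: 563 m³ = 563,000 L.
Alkalinity to neutralize: (259 − 105) = 154 mg/L as CaCO₃ × 563,000 L = 86,700 g as CaCO₃.
Equivalents of H⁺ required: 86,700 ÷ 50 g/eq = 1734 eq = 1734 mol HCl.
Mass of HCl: 1734 × 36.5 = 63,290 g.
Mass of 17.4% solution: 63,290 / 0.174 = 363,700 g.
Volume: 363,700 g ÷ 1.17 g/mL = 310,900 mL.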